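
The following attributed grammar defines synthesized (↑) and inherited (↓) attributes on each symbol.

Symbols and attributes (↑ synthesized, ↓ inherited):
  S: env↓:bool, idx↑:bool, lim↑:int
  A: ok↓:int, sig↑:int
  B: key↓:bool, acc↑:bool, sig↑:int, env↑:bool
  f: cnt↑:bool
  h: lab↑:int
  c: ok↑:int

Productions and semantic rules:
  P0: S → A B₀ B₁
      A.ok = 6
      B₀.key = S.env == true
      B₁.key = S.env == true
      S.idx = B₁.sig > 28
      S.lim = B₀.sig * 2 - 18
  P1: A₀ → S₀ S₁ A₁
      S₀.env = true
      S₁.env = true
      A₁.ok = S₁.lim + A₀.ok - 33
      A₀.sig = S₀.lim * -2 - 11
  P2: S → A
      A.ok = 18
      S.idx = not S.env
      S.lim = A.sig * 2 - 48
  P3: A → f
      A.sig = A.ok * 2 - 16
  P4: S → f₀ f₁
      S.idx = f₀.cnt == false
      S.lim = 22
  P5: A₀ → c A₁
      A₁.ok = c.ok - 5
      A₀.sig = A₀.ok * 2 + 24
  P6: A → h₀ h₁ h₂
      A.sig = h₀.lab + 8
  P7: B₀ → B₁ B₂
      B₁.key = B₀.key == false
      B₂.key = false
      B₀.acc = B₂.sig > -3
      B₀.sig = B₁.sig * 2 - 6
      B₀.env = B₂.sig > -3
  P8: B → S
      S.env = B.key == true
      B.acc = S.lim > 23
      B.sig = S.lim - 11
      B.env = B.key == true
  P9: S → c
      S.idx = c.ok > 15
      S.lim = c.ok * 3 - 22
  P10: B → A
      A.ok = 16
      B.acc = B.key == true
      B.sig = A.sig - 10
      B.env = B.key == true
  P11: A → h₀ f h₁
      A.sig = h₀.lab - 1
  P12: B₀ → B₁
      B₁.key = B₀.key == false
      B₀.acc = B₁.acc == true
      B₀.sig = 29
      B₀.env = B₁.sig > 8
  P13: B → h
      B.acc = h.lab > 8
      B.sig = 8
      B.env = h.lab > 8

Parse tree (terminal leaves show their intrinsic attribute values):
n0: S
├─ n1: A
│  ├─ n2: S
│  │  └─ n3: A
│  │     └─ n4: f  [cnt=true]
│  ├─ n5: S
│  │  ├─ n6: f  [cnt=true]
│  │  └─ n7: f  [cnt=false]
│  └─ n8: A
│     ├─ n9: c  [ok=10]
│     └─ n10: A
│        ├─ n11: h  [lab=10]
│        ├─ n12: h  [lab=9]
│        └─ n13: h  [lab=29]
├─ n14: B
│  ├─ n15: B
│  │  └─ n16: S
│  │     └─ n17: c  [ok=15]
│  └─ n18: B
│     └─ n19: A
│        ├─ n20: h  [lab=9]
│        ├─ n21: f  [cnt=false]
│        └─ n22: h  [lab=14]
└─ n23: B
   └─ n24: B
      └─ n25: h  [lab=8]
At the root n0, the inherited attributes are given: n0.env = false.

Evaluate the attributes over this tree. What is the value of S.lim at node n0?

1. n0.env = false  [given at root]
2. n1.ok = 6  [6]
3. n2.env = true  [true]
4. n3.ok = 18  [18]
5. n4.cnt = true  [terminal]
6. n3.sig = 20  [A.ok * 2 - 16]
7. n2.idx = false  [not S.env]
8. n2.lim = -8  [A.sig * 2 - 48]
9. n5.env = true  [true]
10. n6.cnt = true  [terminal]
11. n7.cnt = false  [terminal]
12. n5.idx = false  [f₀.cnt == false]
13. n5.lim = 22  [22]
14. n8.ok = -5  [S₁.lim + A₀.ok - 33]
15. n9.ok = 10  [terminal]
16. n10.ok = 5  [c.ok - 5]
17. n11.lab = 10  [terminal]
18. n12.lab = 9  [terminal]
19. n13.lab = 29  [terminal]
20. n10.sig = 18  [h₀.lab + 8]
21. n8.sig = 14  [A₀.ok * 2 + 24]
22. n1.sig = 5  [S₀.lim * -2 - 11]
23. n14.key = false  [S.env == true]
24. n15.key = true  [B₀.key == false]
25. n16.env = true  [B.key == true]
26. n17.ok = 15  [terminal]
27. n16.idx = false  [c.ok > 15]
28. n16.lim = 23  [c.ok * 3 - 22]
29. n15.acc = false  [S.lim > 23]
30. n15.sig = 12  [S.lim - 11]
31. n15.env = true  [B.key == true]
32. n18.key = false  [false]
33. n19.ok = 16  [16]
34. n20.lab = 9  [terminal]
35. n21.cnt = false  [terminal]
36. n22.lab = 14  [terminal]
37. n19.sig = 8  [h₀.lab - 1]
38. n18.acc = false  [B.key == true]
39. n18.sig = -2  [A.sig - 10]
40. n18.env = false  [B.key == true]
41. n14.acc = true  [B₂.sig > -3]
42. n14.sig = 18  [B₁.sig * 2 - 6]
43. n14.env = true  [B₂.sig > -3]
44. n23.key = false  [S.env == true]
45. n24.key = true  [B₀.key == false]
46. n25.lab = 8  [terminal]
47. n24.acc = false  [h.lab > 8]
48. n24.sig = 8  [8]
49. n24.env = false  [h.lab > 8]
50. n23.acc = false  [B₁.acc == true]
51. n23.sig = 29  [29]
52. n23.env = false  [B₁.sig > 8]
53. n0.idx = true  [B₁.sig > 28]
54. n0.lim = 18  [B₀.sig * 2 - 18]

18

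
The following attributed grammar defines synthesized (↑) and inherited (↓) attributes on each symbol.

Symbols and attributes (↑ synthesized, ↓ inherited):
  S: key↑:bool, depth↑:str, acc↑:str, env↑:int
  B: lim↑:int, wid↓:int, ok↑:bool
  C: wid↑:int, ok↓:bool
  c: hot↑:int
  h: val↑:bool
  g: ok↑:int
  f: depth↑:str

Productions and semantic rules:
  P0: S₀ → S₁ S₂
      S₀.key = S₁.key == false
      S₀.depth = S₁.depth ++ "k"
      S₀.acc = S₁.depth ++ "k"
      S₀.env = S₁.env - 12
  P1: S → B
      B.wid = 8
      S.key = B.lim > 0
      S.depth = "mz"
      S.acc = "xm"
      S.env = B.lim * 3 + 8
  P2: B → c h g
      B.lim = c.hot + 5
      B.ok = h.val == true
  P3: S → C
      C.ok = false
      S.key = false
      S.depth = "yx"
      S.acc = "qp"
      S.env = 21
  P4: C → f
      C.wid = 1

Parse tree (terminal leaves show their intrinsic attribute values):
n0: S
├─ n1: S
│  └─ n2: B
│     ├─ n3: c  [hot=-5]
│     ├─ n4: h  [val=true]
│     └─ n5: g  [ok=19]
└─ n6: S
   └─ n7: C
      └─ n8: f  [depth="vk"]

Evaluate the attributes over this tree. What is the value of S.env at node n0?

1. n2.wid = 8  [8]
2. n3.hot = -5  [terminal]
3. n4.val = true  [terminal]
4. n5.ok = 19  [terminal]
5. n2.lim = 0  [c.hot + 5]
6. n2.ok = true  [h.val == true]
7. n1.key = false  [B.lim > 0]
8. n1.depth = "mz"  ["mz"]
9. n1.acc = "xm"  ["xm"]
10. n1.env = 8  [B.lim * 3 + 8]
11. n7.ok = false  [false]
12. n8.depth = "vk"  [terminal]
13. n7.wid = 1  [1]
14. n6.key = false  [false]
15. n6.depth = "yx"  ["yx"]
16. n6.acc = "qp"  ["qp"]
17. n6.env = 21  [21]
18. n0.key = true  [S₁.key == false]
19. n0.depth = "mzk"  [S₁.depth ++ "k"]
20. n0.acc = "mzk"  [S₁.depth ++ "k"]
21. n0.env = -4  [S₁.env - 12]

-4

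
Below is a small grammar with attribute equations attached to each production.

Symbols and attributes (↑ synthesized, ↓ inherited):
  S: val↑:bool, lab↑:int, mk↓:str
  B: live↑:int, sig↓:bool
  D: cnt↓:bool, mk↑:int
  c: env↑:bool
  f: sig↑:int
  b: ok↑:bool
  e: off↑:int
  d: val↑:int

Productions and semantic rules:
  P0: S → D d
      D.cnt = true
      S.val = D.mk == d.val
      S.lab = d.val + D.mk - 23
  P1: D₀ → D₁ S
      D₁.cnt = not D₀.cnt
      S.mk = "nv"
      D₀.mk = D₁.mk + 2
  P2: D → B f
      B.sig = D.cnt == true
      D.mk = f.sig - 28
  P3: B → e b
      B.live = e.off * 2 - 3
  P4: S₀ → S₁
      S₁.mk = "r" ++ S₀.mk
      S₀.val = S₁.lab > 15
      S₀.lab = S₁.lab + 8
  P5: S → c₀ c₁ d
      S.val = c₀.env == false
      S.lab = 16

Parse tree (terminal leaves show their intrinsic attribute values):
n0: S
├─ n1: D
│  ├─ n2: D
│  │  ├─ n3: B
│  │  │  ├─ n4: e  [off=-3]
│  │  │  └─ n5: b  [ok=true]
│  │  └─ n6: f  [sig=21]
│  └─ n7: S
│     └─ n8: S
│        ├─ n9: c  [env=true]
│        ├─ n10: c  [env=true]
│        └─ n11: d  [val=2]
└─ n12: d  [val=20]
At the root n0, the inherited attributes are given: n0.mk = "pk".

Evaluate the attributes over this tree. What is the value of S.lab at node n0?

1. n0.mk = "pk"  [given at root]
2. n1.cnt = true  [true]
3. n2.cnt = false  [not D₀.cnt]
4. n3.sig = false  [D.cnt == true]
5. n4.off = -3  [terminal]
6. n5.ok = true  [terminal]
7. n3.live = -9  [e.off * 2 - 3]
8. n6.sig = 21  [terminal]
9. n2.mk = -7  [f.sig - 28]
10. n7.mk = "nv"  ["nv"]
11. n8.mk = "rnv"  ["r" ++ S₀.mk]
12. n9.env = true  [terminal]
13. n10.env = true  [terminal]
14. n11.val = 2  [terminal]
15. n8.val = false  [c₀.env == false]
16. n8.lab = 16  [16]
17. n7.val = true  [S₁.lab > 15]
18. n7.lab = 24  [S₁.lab + 8]
19. n1.mk = -5  [D₁.mk + 2]
20. n12.val = 20  [terminal]
21. n0.val = false  [D.mk == d.val]
22. n0.lab = -8  [d.val + D.mk - 23]

-8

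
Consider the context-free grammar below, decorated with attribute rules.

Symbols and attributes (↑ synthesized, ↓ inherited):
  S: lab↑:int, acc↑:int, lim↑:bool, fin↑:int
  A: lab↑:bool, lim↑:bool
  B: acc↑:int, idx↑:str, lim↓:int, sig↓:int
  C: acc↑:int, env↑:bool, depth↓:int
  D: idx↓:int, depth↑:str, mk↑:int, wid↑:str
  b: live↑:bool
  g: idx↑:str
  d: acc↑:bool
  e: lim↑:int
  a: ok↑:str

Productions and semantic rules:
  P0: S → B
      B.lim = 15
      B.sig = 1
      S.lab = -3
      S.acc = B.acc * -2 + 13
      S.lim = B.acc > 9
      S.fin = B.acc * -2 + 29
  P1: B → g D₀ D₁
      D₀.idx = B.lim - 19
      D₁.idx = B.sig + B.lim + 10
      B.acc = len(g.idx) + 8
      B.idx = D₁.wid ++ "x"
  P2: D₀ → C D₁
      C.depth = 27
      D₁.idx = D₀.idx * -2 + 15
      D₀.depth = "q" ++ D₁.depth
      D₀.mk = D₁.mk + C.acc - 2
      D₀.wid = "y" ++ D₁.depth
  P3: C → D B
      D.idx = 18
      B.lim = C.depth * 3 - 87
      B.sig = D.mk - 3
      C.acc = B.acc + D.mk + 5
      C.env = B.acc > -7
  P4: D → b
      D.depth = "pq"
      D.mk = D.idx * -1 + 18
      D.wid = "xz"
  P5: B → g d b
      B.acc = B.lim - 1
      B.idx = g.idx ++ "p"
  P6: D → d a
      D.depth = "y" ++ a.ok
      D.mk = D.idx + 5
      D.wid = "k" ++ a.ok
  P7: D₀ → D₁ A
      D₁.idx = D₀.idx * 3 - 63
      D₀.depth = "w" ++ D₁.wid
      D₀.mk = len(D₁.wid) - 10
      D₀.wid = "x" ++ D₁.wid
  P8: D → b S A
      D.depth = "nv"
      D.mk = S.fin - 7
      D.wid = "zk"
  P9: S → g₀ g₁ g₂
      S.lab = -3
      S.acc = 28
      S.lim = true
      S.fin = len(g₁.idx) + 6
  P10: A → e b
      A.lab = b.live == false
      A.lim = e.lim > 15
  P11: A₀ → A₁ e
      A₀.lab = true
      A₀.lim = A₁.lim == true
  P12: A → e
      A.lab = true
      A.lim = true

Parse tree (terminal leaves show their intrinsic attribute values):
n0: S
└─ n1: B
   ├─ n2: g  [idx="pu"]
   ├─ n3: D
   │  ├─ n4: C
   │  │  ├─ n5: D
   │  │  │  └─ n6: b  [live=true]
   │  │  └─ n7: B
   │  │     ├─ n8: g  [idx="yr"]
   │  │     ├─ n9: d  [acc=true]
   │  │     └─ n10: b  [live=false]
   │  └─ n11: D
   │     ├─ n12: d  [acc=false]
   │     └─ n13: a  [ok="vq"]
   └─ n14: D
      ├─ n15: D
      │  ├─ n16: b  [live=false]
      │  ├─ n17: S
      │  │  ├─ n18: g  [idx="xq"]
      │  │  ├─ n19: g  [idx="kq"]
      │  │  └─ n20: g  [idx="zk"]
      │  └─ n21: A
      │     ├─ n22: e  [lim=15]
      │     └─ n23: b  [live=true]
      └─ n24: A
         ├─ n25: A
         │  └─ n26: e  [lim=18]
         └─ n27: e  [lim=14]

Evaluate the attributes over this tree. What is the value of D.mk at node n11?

28

1. n1.lim = 15  [15]
2. n1.sig = 1  [1]
3. n2.idx = "pu"  [terminal]
4. n3.idx = -4  [B.lim - 19]
5. n4.depth = 27  [27]
6. n5.idx = 18  [18]
7. n6.live = true  [terminal]
8. n5.depth = "pq"  ["pq"]
9. n5.mk = 0  [D.idx * -1 + 18]
10. n5.wid = "xz"  ["xz"]
11. n7.lim = -6  [C.depth * 3 - 87]
12. n7.sig = -3  [D.mk - 3]
13. n8.idx = "yr"  [terminal]
14. n9.acc = true  [terminal]
15. n10.live = false  [terminal]
16. n7.acc = -7  [B.lim - 1]
17. n7.idx = "yrp"  [g.idx ++ "p"]
18. n4.acc = -2  [B.acc + D.mk + 5]
19. n4.env = false  [B.acc > -7]
20. n11.idx = 23  [D₀.idx * -2 + 15]
21. n12.acc = false  [terminal]
22. n13.ok = "vq"  [terminal]
23. n11.depth = "yvq"  ["y" ++ a.ok]
24. n11.mk = 28  [D.idx + 5]
25. n11.wid = "kvq"  ["k" ++ a.ok]
26. n3.depth = "qyvq"  ["q" ++ D₁.depth]
27. n3.mk = 24  [D₁.mk + C.acc - 2]
28. n3.wid = "yyvq"  ["y" ++ D₁.depth]
29. n14.idx = 26  [B.sig + B.lim + 10]
30. n15.idx = 15  [D₀.idx * 3 - 63]
31. n16.live = false  [terminal]
32. n18.idx = "xq"  [terminal]
33. n19.idx = "kq"  [terminal]
34. n20.idx = "zk"  [terminal]
35. n17.lab = -3  [-3]
36. n17.acc = 28  [28]
37. n17.lim = true  [true]
38. n17.fin = 8  [len(g₁.idx) + 6]
39. n22.lim = 15  [terminal]
40. n23.live = true  [terminal]
41. n21.lab = false  [b.live == false]
42. n21.lim = false  [e.lim > 15]
43. n15.depth = "nv"  ["nv"]
44. n15.mk = 1  [S.fin - 7]
45. n15.wid = "zk"  ["zk"]
46. n26.lim = 18  [terminal]
47. n25.lab = true  [true]
48. n25.lim = true  [true]
49. n27.lim = 14  [terminal]
50. n24.lab = true  [true]
51. n24.lim = true  [A₁.lim == true]
52. n14.depth = "wzk"  ["w" ++ D₁.wid]
53. n14.mk = -8  [len(D₁.wid) - 10]
54. n14.wid = "xzk"  ["x" ++ D₁.wid]
55. n1.acc = 10  [len(g.idx) + 8]
56. n1.idx = "xzkx"  [D₁.wid ++ "x"]
57. n0.lab = -3  [-3]
58. n0.acc = -7  [B.acc * -2 + 13]
59. n0.lim = true  [B.acc > 9]
60. n0.fin = 9  [B.acc * -2 + 29]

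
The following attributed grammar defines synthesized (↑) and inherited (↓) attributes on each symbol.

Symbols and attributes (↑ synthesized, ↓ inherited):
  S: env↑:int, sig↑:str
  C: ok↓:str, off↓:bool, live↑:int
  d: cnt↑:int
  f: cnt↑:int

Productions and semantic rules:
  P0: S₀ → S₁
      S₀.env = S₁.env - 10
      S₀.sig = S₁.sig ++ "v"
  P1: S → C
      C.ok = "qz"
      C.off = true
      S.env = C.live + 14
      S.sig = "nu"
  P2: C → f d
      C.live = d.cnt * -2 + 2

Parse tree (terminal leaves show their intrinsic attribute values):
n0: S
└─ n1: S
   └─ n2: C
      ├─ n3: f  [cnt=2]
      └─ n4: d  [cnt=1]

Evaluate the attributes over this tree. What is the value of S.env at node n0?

1. n2.ok = "qz"  ["qz"]
2. n2.off = true  [true]
3. n3.cnt = 2  [terminal]
4. n4.cnt = 1  [terminal]
5. n2.live = 0  [d.cnt * -2 + 2]
6. n1.env = 14  [C.live + 14]
7. n1.sig = "nu"  ["nu"]
8. n0.env = 4  [S₁.env - 10]
9. n0.sig = "nuv"  [S₁.sig ++ "v"]

4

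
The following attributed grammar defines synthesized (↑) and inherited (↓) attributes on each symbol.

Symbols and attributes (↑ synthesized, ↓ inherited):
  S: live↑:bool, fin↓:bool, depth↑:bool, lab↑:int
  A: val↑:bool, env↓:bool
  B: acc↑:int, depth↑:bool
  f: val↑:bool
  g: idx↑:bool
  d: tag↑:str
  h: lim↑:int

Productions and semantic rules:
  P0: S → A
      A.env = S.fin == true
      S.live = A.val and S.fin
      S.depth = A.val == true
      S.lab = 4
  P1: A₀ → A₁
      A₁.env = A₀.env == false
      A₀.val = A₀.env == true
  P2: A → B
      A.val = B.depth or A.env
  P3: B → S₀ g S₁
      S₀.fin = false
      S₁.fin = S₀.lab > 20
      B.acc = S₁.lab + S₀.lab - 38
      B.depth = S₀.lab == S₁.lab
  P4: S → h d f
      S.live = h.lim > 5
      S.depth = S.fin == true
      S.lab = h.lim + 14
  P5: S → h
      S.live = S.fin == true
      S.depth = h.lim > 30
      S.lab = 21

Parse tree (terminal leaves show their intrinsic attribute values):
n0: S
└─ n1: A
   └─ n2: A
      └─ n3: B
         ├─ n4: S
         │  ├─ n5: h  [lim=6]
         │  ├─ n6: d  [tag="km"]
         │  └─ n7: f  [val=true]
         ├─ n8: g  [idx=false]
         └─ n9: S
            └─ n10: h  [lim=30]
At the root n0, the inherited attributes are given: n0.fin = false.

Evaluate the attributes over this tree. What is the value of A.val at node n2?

1. n0.fin = false  [given at root]
2. n1.env = false  [S.fin == true]
3. n2.env = true  [A₀.env == false]
4. n4.fin = false  [false]
5. n5.lim = 6  [terminal]
6. n6.tag = "km"  [terminal]
7. n7.val = true  [terminal]
8. n4.live = true  [h.lim > 5]
9. n4.depth = false  [S.fin == true]
10. n4.lab = 20  [h.lim + 14]
11. n8.idx = false  [terminal]
12. n9.fin = false  [S₀.lab > 20]
13. n10.lim = 30  [terminal]
14. n9.live = false  [S.fin == true]
15. n9.depth = false  [h.lim > 30]
16. n9.lab = 21  [21]
17. n3.acc = 3  [S₁.lab + S₀.lab - 38]
18. n3.depth = false  [S₀.lab == S₁.lab]
19. n2.val = true  [B.depth or A.env]
20. n1.val = false  [A₀.env == true]
21. n0.live = false  [A.val and S.fin]
22. n0.depth = false  [A.val == true]
23. n0.lab = 4  [4]

true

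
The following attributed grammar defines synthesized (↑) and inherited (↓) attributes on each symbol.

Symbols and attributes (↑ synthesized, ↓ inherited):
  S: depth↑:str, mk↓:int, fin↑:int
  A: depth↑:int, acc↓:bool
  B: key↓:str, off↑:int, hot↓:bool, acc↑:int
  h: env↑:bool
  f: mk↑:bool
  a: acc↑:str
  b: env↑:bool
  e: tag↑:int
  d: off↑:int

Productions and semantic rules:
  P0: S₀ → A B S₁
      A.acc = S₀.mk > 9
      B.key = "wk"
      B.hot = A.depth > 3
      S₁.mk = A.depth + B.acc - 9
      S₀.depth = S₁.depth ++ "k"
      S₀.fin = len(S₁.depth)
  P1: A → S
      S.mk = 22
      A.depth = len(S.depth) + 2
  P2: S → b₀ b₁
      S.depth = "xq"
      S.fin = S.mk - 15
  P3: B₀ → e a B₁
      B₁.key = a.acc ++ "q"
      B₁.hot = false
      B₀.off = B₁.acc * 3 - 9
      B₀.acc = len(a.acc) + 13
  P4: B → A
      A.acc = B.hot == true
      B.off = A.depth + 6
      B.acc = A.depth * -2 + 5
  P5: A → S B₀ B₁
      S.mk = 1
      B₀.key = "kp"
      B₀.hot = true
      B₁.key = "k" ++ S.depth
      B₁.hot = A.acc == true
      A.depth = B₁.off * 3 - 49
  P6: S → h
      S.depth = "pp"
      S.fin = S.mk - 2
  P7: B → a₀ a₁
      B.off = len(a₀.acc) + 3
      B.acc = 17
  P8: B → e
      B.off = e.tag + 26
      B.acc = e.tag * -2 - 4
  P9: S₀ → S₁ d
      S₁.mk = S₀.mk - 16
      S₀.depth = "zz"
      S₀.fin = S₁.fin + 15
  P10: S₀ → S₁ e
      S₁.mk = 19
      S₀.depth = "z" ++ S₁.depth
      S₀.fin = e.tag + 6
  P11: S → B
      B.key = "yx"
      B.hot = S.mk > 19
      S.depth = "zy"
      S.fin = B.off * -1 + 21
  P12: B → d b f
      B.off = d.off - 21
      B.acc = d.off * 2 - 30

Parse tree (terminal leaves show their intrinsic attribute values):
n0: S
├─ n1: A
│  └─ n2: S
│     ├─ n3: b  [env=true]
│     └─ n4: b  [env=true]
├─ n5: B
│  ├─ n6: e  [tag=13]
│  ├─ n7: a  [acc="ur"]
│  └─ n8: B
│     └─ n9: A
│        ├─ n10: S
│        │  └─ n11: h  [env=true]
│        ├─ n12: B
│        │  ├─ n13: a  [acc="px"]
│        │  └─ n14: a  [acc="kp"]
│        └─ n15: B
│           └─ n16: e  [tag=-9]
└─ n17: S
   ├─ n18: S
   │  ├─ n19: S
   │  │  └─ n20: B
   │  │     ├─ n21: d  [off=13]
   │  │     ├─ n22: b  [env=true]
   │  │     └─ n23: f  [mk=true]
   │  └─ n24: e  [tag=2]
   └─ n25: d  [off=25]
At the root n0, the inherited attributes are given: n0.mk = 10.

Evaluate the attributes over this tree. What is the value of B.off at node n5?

-6

1. n0.mk = 10  [given at root]
2. n1.acc = true  [S₀.mk > 9]
3. n2.mk = 22  [22]
4. n3.env = true  [terminal]
5. n4.env = true  [terminal]
6. n2.depth = "xq"  ["xq"]
7. n2.fin = 7  [S.mk - 15]
8. n1.depth = 4  [len(S.depth) + 2]
9. n5.key = "wk"  ["wk"]
10. n5.hot = true  [A.depth > 3]
11. n6.tag = 13  [terminal]
12. n7.acc = "ur"  [terminal]
13. n8.key = "urq"  [a.acc ++ "q"]
14. n8.hot = false  [false]
15. n9.acc = false  [B.hot == true]
16. n10.mk = 1  [1]
17. n11.env = true  [terminal]
18. n10.depth = "pp"  ["pp"]
19. n10.fin = -1  [S.mk - 2]
20. n12.key = "kp"  ["kp"]
21. n12.hot = true  [true]
22. n13.acc = "px"  [terminal]
23. n14.acc = "kp"  [terminal]
24. n12.off = 5  [len(a₀.acc) + 3]
25. n12.acc = 17  [17]
26. n15.key = "kpp"  ["k" ++ S.depth]
27. n15.hot = false  [A.acc == true]
28. n16.tag = -9  [terminal]
29. n15.off = 17  [e.tag + 26]
30. n15.acc = 14  [e.tag * -2 - 4]
31. n9.depth = 2  [B₁.off * 3 - 49]
32. n8.off = 8  [A.depth + 6]
33. n8.acc = 1  [A.depth * -2 + 5]
34. n5.off = -6  [B₁.acc * 3 - 9]
35. n5.acc = 15  [len(a.acc) + 13]
36. n17.mk = 10  [A.depth + B.acc - 9]
37. n18.mk = -6  [S₀.mk - 16]
38. n19.mk = 19  [19]
39. n20.key = "yx"  ["yx"]
40. n20.hot = false  [S.mk > 19]
41. n21.off = 13  [terminal]
42. n22.env = true  [terminal]
43. n23.mk = true  [terminal]
44. n20.off = -8  [d.off - 21]
45. n20.acc = -4  [d.off * 2 - 30]
46. n19.depth = "zy"  ["zy"]
47. n19.fin = 29  [B.off * -1 + 21]
48. n24.tag = 2  [terminal]
49. n18.depth = "zzy"  ["z" ++ S₁.depth]
50. n18.fin = 8  [e.tag + 6]
51. n25.off = 25  [terminal]
52. n17.depth = "zz"  ["zz"]
53. n17.fin = 23  [S₁.fin + 15]
54. n0.depth = "zzk"  [S₁.depth ++ "k"]
55. n0.fin = 2  [len(S₁.depth)]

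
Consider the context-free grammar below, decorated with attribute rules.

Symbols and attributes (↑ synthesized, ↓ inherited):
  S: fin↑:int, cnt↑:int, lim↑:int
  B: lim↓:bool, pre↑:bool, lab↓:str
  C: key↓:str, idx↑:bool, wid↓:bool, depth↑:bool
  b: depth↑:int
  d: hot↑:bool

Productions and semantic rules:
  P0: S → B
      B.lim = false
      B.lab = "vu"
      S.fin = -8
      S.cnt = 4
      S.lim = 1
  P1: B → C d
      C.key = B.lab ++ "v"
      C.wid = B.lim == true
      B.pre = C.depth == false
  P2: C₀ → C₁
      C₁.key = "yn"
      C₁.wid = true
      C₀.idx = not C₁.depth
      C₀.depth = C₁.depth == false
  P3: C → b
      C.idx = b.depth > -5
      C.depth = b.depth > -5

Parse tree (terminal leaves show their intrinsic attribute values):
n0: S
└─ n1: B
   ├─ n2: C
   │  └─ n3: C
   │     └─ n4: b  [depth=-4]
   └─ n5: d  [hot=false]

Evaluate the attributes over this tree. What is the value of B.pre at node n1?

1. n1.lim = false  [false]
2. n1.lab = "vu"  ["vu"]
3. n2.key = "vuv"  [B.lab ++ "v"]
4. n2.wid = false  [B.lim == true]
5. n3.key = "yn"  ["yn"]
6. n3.wid = true  [true]
7. n4.depth = -4  [terminal]
8. n3.idx = true  [b.depth > -5]
9. n3.depth = true  [b.depth > -5]
10. n2.idx = false  [not C₁.depth]
11. n2.depth = false  [C₁.depth == false]
12. n5.hot = false  [terminal]
13. n1.pre = true  [C.depth == false]
14. n0.fin = -8  [-8]
15. n0.cnt = 4  [4]
16. n0.lim = 1  [1]

true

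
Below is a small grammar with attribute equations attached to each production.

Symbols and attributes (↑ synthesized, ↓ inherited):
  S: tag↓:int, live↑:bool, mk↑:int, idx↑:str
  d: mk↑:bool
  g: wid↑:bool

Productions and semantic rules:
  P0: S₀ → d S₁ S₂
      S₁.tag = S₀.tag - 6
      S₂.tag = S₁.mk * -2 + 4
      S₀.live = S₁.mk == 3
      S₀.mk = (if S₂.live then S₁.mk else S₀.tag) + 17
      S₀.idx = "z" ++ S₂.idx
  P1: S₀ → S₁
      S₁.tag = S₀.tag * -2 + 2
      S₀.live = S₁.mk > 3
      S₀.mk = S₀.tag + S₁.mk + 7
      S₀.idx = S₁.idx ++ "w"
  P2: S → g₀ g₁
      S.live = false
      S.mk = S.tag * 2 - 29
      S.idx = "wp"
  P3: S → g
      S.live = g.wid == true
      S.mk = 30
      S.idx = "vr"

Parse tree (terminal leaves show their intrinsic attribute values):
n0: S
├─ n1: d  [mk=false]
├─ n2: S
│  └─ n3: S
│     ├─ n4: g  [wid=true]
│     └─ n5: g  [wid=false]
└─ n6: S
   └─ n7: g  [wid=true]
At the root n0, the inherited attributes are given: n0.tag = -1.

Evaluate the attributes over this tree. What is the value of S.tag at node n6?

1. n0.tag = -1  [given at root]
2. n1.mk = false  [terminal]
3. n2.tag = -7  [S₀.tag - 6]
4. n3.tag = 16  [S₀.tag * -2 + 2]
5. n4.wid = true  [terminal]
6. n5.wid = false  [terminal]
7. n3.live = false  [false]
8. n3.mk = 3  [S.tag * 2 - 29]
9. n3.idx = "wp"  ["wp"]
10. n2.live = false  [S₁.mk > 3]
11. n2.mk = 3  [S₀.tag + S₁.mk + 7]
12. n2.idx = "wpw"  [S₁.idx ++ "w"]
13. n6.tag = -2  [S₁.mk * -2 + 4]
14. n7.wid = true  [terminal]
15. n6.live = true  [g.wid == true]
16. n6.mk = 30  [30]
17. n6.idx = "vr"  ["vr"]
18. n0.live = true  [S₁.mk == 3]
19. n0.mk = 20  [(if S₂.live then S₁.mk else S₀.tag) + 17]
20. n0.idx = "zvr"  ["z" ++ S₂.idx]

-2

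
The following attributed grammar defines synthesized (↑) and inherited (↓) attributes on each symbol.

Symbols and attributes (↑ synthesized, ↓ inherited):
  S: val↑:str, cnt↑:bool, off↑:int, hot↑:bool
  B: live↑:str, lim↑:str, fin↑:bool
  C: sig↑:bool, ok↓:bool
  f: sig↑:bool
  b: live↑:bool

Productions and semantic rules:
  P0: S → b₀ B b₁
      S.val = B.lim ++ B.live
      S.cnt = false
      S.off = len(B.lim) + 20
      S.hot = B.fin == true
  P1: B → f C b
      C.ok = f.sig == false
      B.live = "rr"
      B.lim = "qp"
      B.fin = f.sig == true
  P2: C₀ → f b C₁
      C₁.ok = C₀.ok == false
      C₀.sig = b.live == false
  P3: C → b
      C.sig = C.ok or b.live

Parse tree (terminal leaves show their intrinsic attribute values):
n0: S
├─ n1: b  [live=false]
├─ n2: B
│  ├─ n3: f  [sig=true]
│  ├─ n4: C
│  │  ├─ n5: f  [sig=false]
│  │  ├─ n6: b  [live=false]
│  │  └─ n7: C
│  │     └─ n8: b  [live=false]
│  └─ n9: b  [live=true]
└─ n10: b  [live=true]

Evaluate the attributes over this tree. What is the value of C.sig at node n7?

1. n1.live = false  [terminal]
2. n3.sig = true  [terminal]
3. n4.ok = false  [f.sig == false]
4. n5.sig = false  [terminal]
5. n6.live = false  [terminal]
6. n7.ok = true  [C₀.ok == false]
7. n8.live = false  [terminal]
8. n7.sig = true  [C.ok or b.live]
9. n4.sig = true  [b.live == false]
10. n9.live = true  [terminal]
11. n2.live = "rr"  ["rr"]
12. n2.lim = "qp"  ["qp"]
13. n2.fin = true  [f.sig == true]
14. n10.live = true  [terminal]
15. n0.val = "qprr"  [B.lim ++ B.live]
16. n0.cnt = false  [false]
17. n0.off = 22  [len(B.lim) + 20]
18. n0.hot = true  [B.fin == true]

true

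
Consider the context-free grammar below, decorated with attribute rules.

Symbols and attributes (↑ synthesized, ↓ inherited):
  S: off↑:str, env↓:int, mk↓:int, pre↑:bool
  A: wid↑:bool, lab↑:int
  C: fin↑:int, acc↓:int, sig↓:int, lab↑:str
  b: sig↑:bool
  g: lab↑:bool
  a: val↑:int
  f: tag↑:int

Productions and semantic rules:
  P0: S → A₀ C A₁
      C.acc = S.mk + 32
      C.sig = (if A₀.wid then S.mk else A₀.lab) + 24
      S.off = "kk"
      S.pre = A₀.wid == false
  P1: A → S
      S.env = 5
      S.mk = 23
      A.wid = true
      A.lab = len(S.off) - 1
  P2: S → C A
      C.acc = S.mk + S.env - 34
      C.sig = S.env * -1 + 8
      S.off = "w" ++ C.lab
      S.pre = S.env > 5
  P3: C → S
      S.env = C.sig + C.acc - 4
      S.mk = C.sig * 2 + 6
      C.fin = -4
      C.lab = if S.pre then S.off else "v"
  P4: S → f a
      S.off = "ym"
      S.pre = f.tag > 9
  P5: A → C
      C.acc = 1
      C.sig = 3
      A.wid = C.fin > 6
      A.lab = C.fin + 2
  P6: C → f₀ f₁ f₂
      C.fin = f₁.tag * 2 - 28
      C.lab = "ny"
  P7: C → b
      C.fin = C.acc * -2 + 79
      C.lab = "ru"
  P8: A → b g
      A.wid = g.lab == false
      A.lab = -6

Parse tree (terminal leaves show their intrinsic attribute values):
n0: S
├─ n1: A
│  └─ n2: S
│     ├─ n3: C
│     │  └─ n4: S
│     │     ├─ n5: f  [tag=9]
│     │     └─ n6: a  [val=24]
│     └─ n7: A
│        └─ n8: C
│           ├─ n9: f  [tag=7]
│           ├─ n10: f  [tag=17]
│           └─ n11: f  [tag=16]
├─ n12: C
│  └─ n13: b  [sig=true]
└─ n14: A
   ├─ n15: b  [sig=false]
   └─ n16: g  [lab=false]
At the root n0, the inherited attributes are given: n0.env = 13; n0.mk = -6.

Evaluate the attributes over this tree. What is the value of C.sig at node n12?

1. n0.env = 13  [given at root]
2. n0.mk = -6  [given at root]
3. n2.env = 5  [5]
4. n2.mk = 23  [23]
5. n3.acc = -6  [S.mk + S.env - 34]
6. n3.sig = 3  [S.env * -1 + 8]
7. n4.env = -7  [C.sig + C.acc - 4]
8. n4.mk = 12  [C.sig * 2 + 6]
9. n5.tag = 9  [terminal]
10. n6.val = 24  [terminal]
11. n4.off = "ym"  ["ym"]
12. n4.pre = false  [f.tag > 9]
13. n3.fin = -4  [-4]
14. n3.lab = "v"  [if S.pre then S.off else "v"]
15. n8.acc = 1  [1]
16. n8.sig = 3  [3]
17. n9.tag = 7  [terminal]
18. n10.tag = 17  [terminal]
19. n11.tag = 16  [terminal]
20. n8.fin = 6  [f₁.tag * 2 - 28]
21. n8.lab = "ny"  ["ny"]
22. n7.wid = false  [C.fin > 6]
23. n7.lab = 8  [C.fin + 2]
24. n2.off = "wv"  ["w" ++ C.lab]
25. n2.pre = false  [S.env > 5]
26. n1.wid = true  [true]
27. n1.lab = 1  [len(S.off) - 1]
28. n12.acc = 26  [S.mk + 32]
29. n12.sig = 18  [(if A₀.wid then S.mk else A₀.lab) + 24]
30. n13.sig = true  [terminal]
31. n12.fin = 27  [C.acc * -2 + 79]
32. n12.lab = "ru"  ["ru"]
33. n15.sig = false  [terminal]
34. n16.lab = false  [terminal]
35. n14.wid = true  [g.lab == false]
36. n14.lab = -6  [-6]
37. n0.off = "kk"  ["kk"]
38. n0.pre = false  [A₀.wid == false]

18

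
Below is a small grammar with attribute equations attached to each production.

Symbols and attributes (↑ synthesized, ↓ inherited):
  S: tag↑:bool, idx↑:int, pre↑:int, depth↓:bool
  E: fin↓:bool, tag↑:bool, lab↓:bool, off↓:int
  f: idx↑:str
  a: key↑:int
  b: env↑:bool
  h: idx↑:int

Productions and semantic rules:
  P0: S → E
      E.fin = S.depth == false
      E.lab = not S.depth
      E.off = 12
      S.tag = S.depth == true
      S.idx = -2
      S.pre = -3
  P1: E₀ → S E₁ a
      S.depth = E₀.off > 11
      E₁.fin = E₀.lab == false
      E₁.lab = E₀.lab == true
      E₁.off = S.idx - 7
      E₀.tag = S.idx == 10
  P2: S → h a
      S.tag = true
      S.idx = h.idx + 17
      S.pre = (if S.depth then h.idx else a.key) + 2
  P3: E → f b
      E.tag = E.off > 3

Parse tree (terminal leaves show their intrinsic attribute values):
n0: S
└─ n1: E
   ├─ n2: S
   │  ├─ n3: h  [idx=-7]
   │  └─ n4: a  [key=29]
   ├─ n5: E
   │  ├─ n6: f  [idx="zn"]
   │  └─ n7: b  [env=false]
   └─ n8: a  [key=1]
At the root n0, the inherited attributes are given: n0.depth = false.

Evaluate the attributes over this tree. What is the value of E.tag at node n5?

false

1. n0.depth = false  [given at root]
2. n1.fin = true  [S.depth == false]
3. n1.lab = true  [not S.depth]
4. n1.off = 12  [12]
5. n2.depth = true  [E₀.off > 11]
6. n3.idx = -7  [terminal]
7. n4.key = 29  [terminal]
8. n2.tag = true  [true]
9. n2.idx = 10  [h.idx + 17]
10. n2.pre = -5  [(if S.depth then h.idx else a.key) + 2]
11. n5.fin = false  [E₀.lab == false]
12. n5.lab = true  [E₀.lab == true]
13. n5.off = 3  [S.idx - 7]
14. n6.idx = "zn"  [terminal]
15. n7.env = false  [terminal]
16. n5.tag = false  [E.off > 3]
17. n8.key = 1  [terminal]
18. n1.tag = true  [S.idx == 10]
19. n0.tag = false  [S.depth == true]
20. n0.idx = -2  [-2]
21. n0.pre = -3  [-3]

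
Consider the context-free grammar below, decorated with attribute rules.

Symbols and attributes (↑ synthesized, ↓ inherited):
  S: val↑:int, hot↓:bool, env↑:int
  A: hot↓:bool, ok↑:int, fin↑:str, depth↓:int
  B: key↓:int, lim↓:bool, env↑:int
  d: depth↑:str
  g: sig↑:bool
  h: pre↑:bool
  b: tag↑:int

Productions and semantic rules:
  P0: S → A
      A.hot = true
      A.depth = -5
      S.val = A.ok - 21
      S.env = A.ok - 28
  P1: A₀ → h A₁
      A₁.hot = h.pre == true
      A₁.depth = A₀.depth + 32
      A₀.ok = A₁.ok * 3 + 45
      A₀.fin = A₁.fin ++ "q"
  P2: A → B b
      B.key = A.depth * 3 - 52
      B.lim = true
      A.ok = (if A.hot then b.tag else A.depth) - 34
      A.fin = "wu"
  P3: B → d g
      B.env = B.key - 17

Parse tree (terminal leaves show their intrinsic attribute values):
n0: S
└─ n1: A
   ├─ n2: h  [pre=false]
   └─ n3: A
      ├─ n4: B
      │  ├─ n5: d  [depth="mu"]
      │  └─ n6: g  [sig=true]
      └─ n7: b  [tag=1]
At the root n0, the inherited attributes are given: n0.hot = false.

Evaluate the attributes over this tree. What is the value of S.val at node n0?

3

1. n0.hot = false  [given at root]
2. n1.hot = true  [true]
3. n1.depth = -5  [-5]
4. n2.pre = false  [terminal]
5. n3.hot = false  [h.pre == true]
6. n3.depth = 27  [A₀.depth + 32]
7. n4.key = 29  [A.depth * 3 - 52]
8. n4.lim = true  [true]
9. n5.depth = "mu"  [terminal]
10. n6.sig = true  [terminal]
11. n4.env = 12  [B.key - 17]
12. n7.tag = 1  [terminal]
13. n3.ok = -7  [(if A.hot then b.tag else A.depth) - 34]
14. n3.fin = "wu"  ["wu"]
15. n1.ok = 24  [A₁.ok * 3 + 45]
16. n1.fin = "wuq"  [A₁.fin ++ "q"]
17. n0.val = 3  [A.ok - 21]
18. n0.env = -4  [A.ok - 28]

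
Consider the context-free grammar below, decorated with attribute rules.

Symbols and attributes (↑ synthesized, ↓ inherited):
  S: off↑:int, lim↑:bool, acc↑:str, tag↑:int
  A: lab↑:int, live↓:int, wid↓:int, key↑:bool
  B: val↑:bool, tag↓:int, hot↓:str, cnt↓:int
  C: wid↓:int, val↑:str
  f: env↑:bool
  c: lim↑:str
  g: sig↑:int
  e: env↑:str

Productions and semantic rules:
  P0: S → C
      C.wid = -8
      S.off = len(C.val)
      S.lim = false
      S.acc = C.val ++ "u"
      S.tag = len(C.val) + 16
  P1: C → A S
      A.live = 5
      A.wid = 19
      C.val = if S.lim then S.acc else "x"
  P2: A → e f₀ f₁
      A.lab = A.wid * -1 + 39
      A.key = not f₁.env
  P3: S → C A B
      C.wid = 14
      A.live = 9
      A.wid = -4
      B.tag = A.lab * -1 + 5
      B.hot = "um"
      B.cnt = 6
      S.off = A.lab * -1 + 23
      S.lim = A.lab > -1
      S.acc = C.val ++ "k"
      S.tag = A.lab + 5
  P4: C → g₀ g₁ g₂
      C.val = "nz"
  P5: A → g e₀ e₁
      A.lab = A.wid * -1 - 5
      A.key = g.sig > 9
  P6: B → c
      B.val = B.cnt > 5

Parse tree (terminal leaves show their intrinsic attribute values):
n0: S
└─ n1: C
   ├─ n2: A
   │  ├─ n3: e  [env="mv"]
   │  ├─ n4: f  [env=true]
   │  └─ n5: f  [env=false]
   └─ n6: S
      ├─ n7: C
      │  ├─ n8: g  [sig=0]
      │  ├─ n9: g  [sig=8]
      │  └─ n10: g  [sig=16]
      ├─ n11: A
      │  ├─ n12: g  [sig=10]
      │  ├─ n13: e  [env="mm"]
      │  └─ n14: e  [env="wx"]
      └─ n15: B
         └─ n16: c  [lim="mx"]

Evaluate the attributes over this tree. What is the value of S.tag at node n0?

1. n1.wid = -8  [-8]
2. n2.live = 5  [5]
3. n2.wid = 19  [19]
4. n3.env = "mv"  [terminal]
5. n4.env = true  [terminal]
6. n5.env = false  [terminal]
7. n2.lab = 20  [A.wid * -1 + 39]
8. n2.key = true  [not f₁.env]
9. n7.wid = 14  [14]
10. n8.sig = 0  [terminal]
11. n9.sig = 8  [terminal]
12. n10.sig = 16  [terminal]
13. n7.val = "nz"  ["nz"]
14. n11.live = 9  [9]
15. n11.wid = -4  [-4]
16. n12.sig = 10  [terminal]
17. n13.env = "mm"  [terminal]
18. n14.env = "wx"  [terminal]
19. n11.lab = -1  [A.wid * -1 - 5]
20. n11.key = true  [g.sig > 9]
21. n15.tag = 6  [A.lab * -1 + 5]
22. n15.hot = "um"  ["um"]
23. n15.cnt = 6  [6]
24. n16.lim = "mx"  [terminal]
25. n15.val = true  [B.cnt > 5]
26. n6.off = 24  [A.lab * -1 + 23]
27. n6.lim = false  [A.lab > -1]
28. n6.acc = "nzk"  [C.val ++ "k"]
29. n6.tag = 4  [A.lab + 5]
30. n1.val = "x"  [if S.lim then S.acc else "x"]
31. n0.off = 1  [len(C.val)]
32. n0.lim = false  [false]
33. n0.acc = "xu"  [C.val ++ "u"]
34. n0.tag = 17  [len(C.val) + 16]

17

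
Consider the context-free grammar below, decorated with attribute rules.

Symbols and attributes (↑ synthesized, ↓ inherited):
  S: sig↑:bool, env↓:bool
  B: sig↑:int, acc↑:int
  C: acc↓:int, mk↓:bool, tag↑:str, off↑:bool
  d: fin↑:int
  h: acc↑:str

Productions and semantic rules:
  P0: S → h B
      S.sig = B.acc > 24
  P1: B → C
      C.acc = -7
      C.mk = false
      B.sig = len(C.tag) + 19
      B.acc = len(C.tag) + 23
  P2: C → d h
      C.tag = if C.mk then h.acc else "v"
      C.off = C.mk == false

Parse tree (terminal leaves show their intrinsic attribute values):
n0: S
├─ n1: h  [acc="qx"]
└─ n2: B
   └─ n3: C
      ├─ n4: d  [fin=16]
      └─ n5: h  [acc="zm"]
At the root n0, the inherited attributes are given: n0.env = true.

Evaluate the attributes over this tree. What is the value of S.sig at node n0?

false

1. n0.env = true  [given at root]
2. n1.acc = "qx"  [terminal]
3. n3.acc = -7  [-7]
4. n3.mk = false  [false]
5. n4.fin = 16  [terminal]
6. n5.acc = "zm"  [terminal]
7. n3.tag = "v"  [if C.mk then h.acc else "v"]
8. n3.off = true  [C.mk == false]
9. n2.sig = 20  [len(C.tag) + 19]
10. n2.acc = 24  [len(C.tag) + 23]
11. n0.sig = false  [B.acc > 24]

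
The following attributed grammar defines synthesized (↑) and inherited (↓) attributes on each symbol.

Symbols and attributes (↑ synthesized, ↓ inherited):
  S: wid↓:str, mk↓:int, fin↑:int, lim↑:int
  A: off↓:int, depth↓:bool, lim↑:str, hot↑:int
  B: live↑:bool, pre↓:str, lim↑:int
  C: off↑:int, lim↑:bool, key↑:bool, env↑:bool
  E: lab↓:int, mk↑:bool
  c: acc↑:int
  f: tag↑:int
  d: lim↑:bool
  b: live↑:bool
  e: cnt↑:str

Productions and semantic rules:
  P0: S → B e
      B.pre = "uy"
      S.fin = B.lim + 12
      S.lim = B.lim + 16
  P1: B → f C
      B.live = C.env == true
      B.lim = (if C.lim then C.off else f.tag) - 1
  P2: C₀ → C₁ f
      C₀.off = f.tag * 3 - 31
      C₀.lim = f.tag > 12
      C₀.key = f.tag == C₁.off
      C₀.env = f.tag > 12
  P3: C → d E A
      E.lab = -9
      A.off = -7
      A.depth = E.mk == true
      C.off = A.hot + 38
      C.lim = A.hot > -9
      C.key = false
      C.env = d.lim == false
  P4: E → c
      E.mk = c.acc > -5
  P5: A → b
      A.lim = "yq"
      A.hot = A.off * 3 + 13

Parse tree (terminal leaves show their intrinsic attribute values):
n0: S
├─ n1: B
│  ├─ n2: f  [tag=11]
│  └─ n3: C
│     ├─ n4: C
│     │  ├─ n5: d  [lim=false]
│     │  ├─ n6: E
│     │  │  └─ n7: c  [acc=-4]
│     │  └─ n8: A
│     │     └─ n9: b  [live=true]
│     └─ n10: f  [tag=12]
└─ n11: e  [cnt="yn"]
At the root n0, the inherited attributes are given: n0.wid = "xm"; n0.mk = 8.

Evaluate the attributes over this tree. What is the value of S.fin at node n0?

1. n0.wid = "xm"  [given at root]
2. n0.mk = 8  [given at root]
3. n1.pre = "uy"  ["uy"]
4. n2.tag = 11  [terminal]
5. n5.lim = false  [terminal]
6. n6.lab = -9  [-9]
7. n7.acc = -4  [terminal]
8. n6.mk = true  [c.acc > -5]
9. n8.off = -7  [-7]
10. n8.depth = true  [E.mk == true]
11. n9.live = true  [terminal]
12. n8.lim = "yq"  ["yq"]
13. n8.hot = -8  [A.off * 3 + 13]
14. n4.off = 30  [A.hot + 38]
15. n4.lim = true  [A.hot > -9]
16. n4.key = false  [false]
17. n4.env = true  [d.lim == false]
18. n10.tag = 12  [terminal]
19. n3.off = 5  [f.tag * 3 - 31]
20. n3.lim = false  [f.tag > 12]
21. n3.key = false  [f.tag == C₁.off]
22. n3.env = false  [f.tag > 12]
23. n1.live = false  [C.env == true]
24. n1.lim = 10  [(if C.lim then C.off else f.tag) - 1]
25. n11.cnt = "yn"  [terminal]
26. n0.fin = 22  [B.lim + 12]
27. n0.lim = 26  [B.lim + 16]

22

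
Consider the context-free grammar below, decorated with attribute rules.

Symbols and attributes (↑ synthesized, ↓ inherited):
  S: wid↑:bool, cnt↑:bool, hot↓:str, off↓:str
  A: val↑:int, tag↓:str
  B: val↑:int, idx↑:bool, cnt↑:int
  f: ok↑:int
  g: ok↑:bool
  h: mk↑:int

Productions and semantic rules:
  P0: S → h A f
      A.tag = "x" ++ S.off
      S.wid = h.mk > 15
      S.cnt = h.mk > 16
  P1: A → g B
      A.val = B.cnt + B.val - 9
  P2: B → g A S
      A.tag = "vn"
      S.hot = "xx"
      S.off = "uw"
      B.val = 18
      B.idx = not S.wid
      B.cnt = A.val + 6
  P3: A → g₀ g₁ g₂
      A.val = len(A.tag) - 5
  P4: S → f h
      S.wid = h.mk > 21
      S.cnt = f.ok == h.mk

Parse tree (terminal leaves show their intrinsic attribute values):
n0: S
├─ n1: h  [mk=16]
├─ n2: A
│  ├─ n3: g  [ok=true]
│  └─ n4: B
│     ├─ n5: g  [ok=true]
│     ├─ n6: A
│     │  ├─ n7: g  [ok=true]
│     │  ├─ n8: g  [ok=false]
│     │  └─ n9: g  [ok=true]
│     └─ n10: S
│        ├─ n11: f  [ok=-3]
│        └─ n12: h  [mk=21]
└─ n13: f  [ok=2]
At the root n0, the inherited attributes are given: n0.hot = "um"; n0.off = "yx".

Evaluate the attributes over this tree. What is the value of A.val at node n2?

1. n0.hot = "um"  [given at root]
2. n0.off = "yx"  [given at root]
3. n1.mk = 16  [terminal]
4. n2.tag = "xyx"  ["x" ++ S.off]
5. n3.ok = true  [terminal]
6. n5.ok = true  [terminal]
7. n6.tag = "vn"  ["vn"]
8. n7.ok = true  [terminal]
9. n8.ok = false  [terminal]
10. n9.ok = true  [terminal]
11. n6.val = -3  [len(A.tag) - 5]
12. n10.hot = "xx"  ["xx"]
13. n10.off = "uw"  ["uw"]
14. n11.ok = -3  [terminal]
15. n12.mk = 21  [terminal]
16. n10.wid = false  [h.mk > 21]
17. n10.cnt = false  [f.ok == h.mk]
18. n4.val = 18  [18]
19. n4.idx = true  [not S.wid]
20. n4.cnt = 3  [A.val + 6]
21. n2.val = 12  [B.cnt + B.val - 9]
22. n13.ok = 2  [terminal]
23. n0.wid = true  [h.mk > 15]
24. n0.cnt = false  [h.mk > 16]

12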